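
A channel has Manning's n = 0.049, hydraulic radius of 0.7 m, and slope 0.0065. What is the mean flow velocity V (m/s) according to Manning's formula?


Manning's equation gives V = (1/n) * R^(2/3) * S^(1/2).
First, compute R^(2/3) = 0.7^(2/3) = 0.7884.
Next, S^(1/2) = 0.0065^(1/2) = 0.080623.
Then 1/n = 1/0.049 = 20.41.
V = 20.41 * 0.7884 * 0.080623 = 1.2972 m/s.

1.2972


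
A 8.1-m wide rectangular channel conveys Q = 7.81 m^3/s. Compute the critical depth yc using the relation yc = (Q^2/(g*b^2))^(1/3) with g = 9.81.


Using yc = (Q^2 / (g * b^2))^(1/3):
Q^2 = 7.81^2 = 61.0.
g * b^2 = 9.81 * 8.1^2 = 9.81 * 65.61 = 643.63.
Q^2 / (g*b^2) = 61.0 / 643.63 = 0.0948.
yc = 0.0948^(1/3) = 0.4559 m.

0.4559


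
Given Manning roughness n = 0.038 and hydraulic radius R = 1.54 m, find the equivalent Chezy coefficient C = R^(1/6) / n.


The Chezy coefficient relates to Manning's n through C = R^(1/6) / n.
R^(1/6) = 1.54^(1/6) = 1.074616.
C = 1.074616 / 0.038 = 28.28 m^(1/2)/s.

28.28


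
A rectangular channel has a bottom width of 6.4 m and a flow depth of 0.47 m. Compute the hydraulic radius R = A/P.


For a rectangular section:
Flow area A = b * y = 6.4 * 0.47 = 3.01 m^2.
Wetted perimeter P = b + 2y = 6.4 + 2*0.47 = 7.34 m.
Hydraulic radius R = A/P = 3.01 / 7.34 = 0.4098 m.

0.4098


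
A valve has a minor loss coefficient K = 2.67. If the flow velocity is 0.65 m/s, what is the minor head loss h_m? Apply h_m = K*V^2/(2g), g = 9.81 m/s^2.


Minor loss formula: h_m = K * V^2/(2g).
V^2 = 0.65^2 = 0.4225.
V^2/(2g) = 0.4225 / 19.62 = 0.0215 m.
h_m = 2.67 * 0.0215 = 0.0575 m.

0.0575


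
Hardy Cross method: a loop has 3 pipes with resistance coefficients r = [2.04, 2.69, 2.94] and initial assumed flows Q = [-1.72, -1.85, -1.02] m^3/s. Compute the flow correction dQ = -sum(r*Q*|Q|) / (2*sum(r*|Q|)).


Numerator terms (r*Q*|Q|): 2.04*-1.72*|-1.72| = -6.0351; 2.69*-1.85*|-1.85| = -9.2065; 2.94*-1.02*|-1.02| = -3.0588.
Sum of numerator = -18.3004.
Denominator terms (r*|Q|): 2.04*|-1.72| = 3.5088; 2.69*|-1.85| = 4.9765; 2.94*|-1.02| = 2.9988.
2 * sum of denominator = 2 * 11.4841 = 22.9682.
dQ = --18.3004 / 22.9682 = 0.7968 m^3/s.

0.7968


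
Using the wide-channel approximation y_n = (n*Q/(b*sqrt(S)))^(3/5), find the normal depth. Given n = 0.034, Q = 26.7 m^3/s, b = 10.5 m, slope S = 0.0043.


We use the wide-channel approximation y_n = (n*Q/(b*sqrt(S)))^(3/5).
sqrt(S) = sqrt(0.0043) = 0.065574.
Numerator: n*Q = 0.034 * 26.7 = 0.9078.
Denominator: b*sqrt(S) = 10.5 * 0.065574 = 0.688527.
arg = 1.3185.
y_n = 1.3185^(3/5) = 1.1804 m.

1.1804


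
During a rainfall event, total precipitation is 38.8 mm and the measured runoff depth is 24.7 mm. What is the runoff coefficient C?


The runoff coefficient C = runoff depth / rainfall depth.
C = 24.7 / 38.8
  = 0.6366.

0.6366


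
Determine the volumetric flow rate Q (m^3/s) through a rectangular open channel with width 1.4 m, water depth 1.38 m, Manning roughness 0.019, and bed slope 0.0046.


For a rectangular channel, the cross-sectional area A = b * y = 1.4 * 1.38 = 1.93 m^2.
The wetted perimeter P = b + 2y = 1.4 + 2*1.38 = 4.16 m.
Hydraulic radius R = A/P = 1.93/4.16 = 0.4644 m.
Velocity V = (1/n)*R^(2/3)*S^(1/2) = (1/0.019)*0.4644^(2/3)*0.0046^(1/2) = 2.1408 m/s.
Discharge Q = A * V = 1.93 * 2.1408 = 4.136 m^3/s.

4.136


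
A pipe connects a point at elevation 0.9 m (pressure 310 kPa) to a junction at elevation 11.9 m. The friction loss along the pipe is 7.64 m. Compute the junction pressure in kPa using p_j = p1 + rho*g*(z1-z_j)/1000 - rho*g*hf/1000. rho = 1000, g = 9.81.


Junction pressure: p_j = p1 + rho*g*(z1 - z_j)/1000 - rho*g*hf/1000.
Elevation term = 1000*9.81*(0.9 - 11.9)/1000 = -107.91 kPa.
Friction term = 1000*9.81*7.64/1000 = 74.948 kPa.
p_j = 310 + -107.91 - 74.948 = 127.14 kPa.

127.14


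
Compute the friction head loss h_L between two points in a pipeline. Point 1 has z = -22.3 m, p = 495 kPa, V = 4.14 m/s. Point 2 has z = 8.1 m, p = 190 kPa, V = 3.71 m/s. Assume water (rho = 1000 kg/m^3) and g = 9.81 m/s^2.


Total head at each section: H = z + p/(rho*g) + V^2/(2g).
H1 = -22.3 + 495*1000/(1000*9.81) + 4.14^2/(2*9.81)
   = -22.3 + 50.459 + 0.8736
   = 29.032 m.
H2 = 8.1 + 190*1000/(1000*9.81) + 3.71^2/(2*9.81)
   = 8.1 + 19.368 + 0.7015
   = 28.17 m.
h_L = H1 - H2 = 29.032 - 28.17 = 0.863 m.

0.863


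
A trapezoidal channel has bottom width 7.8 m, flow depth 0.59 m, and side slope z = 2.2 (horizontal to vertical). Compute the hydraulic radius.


For a trapezoidal section with side slope z:
A = (b + z*y)*y = (7.8 + 2.2*0.59)*0.59 = 5.368 m^2.
P = b + 2*y*sqrt(1 + z^2) = 7.8 + 2*0.59*sqrt(1 + 2.2^2) = 10.652 m.
R = A/P = 5.368 / 10.652 = 0.5039 m.

0.5039


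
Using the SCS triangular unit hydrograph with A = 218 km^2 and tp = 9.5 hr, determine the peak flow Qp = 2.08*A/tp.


SCS formula: Qp = 2.08 * A / tp.
Qp = 2.08 * 218 / 9.5
   = 453.44 / 9.5
   = 47.73 m^3/s per cm.

47.73


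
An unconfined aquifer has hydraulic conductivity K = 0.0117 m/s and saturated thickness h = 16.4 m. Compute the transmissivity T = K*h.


Transmissivity is defined as T = K * h.
T = 0.0117 * 16.4
  = 0.1919 m^2/s.

0.1919


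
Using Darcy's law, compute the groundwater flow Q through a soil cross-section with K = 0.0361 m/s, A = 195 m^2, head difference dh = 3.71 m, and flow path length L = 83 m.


Darcy's law: Q = K * A * i, where i = dh/L.
Hydraulic gradient i = 3.71 / 83 = 0.044699.
Q = 0.0361 * 195 * 0.044699
  = 0.3147 m^3/s.

0.3147


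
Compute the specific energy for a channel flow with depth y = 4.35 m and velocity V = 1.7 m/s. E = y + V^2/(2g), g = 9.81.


Specific energy E = y + V^2/(2g).
Velocity head = V^2/(2g) = 1.7^2 / (2*9.81) = 2.89 / 19.62 = 0.1473 m.
E = 4.35 + 0.1473 = 4.4973 m.

4.4973


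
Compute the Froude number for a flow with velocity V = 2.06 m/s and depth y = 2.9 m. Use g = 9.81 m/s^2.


The Froude number is defined as Fr = V / sqrt(g*y).
g*y = 9.81 * 2.9 = 28.449.
sqrt(g*y) = sqrt(28.449) = 5.3338.
Fr = 2.06 / 5.3338 = 0.3862.

0.3862


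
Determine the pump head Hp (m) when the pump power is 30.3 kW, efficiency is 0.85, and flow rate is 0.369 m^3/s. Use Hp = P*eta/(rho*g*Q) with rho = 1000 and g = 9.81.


Pump head formula: Hp = P * eta / (rho * g * Q).
Numerator: P * eta = 30.3 * 1000 * 0.85 = 25755.0 W.
Denominator: rho * g * Q = 1000 * 9.81 * 0.369 = 3619.89.
Hp = 25755.0 / 3619.89 = 7.11 m.

7.11


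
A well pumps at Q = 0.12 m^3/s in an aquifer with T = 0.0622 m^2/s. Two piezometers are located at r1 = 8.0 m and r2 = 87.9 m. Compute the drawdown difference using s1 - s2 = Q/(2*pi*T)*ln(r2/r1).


Thiem equation: s1 - s2 = Q/(2*pi*T) * ln(r2/r1).
ln(r2/r1) = ln(87.9/8.0) = 2.3968.
Q/(2*pi*T) = 0.12 / (2*pi*0.0622) = 0.12 / 0.3908 = 0.3071.
s1 - s2 = 0.3071 * 2.3968 = 0.7359 m.

0.7359


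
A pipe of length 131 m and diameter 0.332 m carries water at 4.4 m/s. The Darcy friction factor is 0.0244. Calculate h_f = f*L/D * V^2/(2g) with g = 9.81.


Darcy-Weisbach equation: h_f = f * (L/D) * V^2/(2g).
f * L/D = 0.0244 * 131/0.332 = 9.6277.
V^2/(2g) = 4.4^2 / (2*9.81) = 19.36 / 19.62 = 0.9867 m.
h_f = 9.6277 * 0.9867 = 9.5 m.

9.5


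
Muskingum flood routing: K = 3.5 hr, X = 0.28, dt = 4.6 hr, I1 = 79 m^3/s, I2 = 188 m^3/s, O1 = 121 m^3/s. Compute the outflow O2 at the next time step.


Muskingum coefficients:
denom = 2*K*(1-X) + dt = 2*3.5*(1-0.28) + 4.6 = 9.64.
C0 = (dt - 2*K*X)/denom = (4.6 - 2*3.5*0.28)/9.64 = 0.2739.
C1 = (dt + 2*K*X)/denom = (4.6 + 2*3.5*0.28)/9.64 = 0.6805.
C2 = (2*K*(1-X) - dt)/denom = 0.0456.
O2 = C0*I2 + C1*I1 + C2*O1
   = 0.2739*188 + 0.6805*79 + 0.0456*121
   = 110.77 m^3/s.

110.77


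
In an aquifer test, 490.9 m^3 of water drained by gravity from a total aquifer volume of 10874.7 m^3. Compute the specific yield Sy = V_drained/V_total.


Specific yield Sy = Volume drained / Total volume.
Sy = 490.9 / 10874.7
   = 0.0451.

0.0451


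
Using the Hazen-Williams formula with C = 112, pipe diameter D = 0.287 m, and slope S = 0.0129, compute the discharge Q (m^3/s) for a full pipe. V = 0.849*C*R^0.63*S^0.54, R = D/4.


For a full circular pipe, R = D/4 = 0.287/4 = 0.0717 m.
V = 0.849 * 112 * 0.0717^0.63 * 0.0129^0.54
  = 0.849 * 112 * 0.190181 * 0.095437
  = 1.7259 m/s.
Pipe area A = pi*D^2/4 = pi*0.287^2/4 = 0.0647 m^2.
Q = A * V = 0.0647 * 1.7259 = 0.1117 m^3/s.

0.1117


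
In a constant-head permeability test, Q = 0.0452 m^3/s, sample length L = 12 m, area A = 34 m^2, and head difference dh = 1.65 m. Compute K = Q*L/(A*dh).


From K = Q*L / (A*dh):
Numerator: Q*L = 0.0452 * 12 = 0.5424.
Denominator: A*dh = 34 * 1.65 = 56.1.
K = 0.5424 / 56.1 = 0.009668 m/s.

0.009668


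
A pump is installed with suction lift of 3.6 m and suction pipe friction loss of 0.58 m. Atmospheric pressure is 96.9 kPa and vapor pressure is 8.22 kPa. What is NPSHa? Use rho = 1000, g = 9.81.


NPSHa = p_atm/(rho*g) - z_s - hf_s - p_vap/(rho*g).
p_atm/(rho*g) = 96.9*1000 / (1000*9.81) = 9.878 m.
p_vap/(rho*g) = 8.22*1000 / (1000*9.81) = 0.838 m.
NPSHa = 9.878 - 3.6 - 0.58 - 0.838
      = 4.86 m.

4.86


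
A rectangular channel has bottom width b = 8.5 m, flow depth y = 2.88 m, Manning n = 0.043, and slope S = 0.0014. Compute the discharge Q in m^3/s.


For a rectangular channel, the cross-sectional area A = b * y = 8.5 * 2.88 = 24.48 m^2.
The wetted perimeter P = b + 2y = 8.5 + 2*2.88 = 14.26 m.
Hydraulic radius R = A/P = 24.48/14.26 = 1.7167 m.
Velocity V = (1/n)*R^(2/3)*S^(1/2) = (1/0.043)*1.7167^(2/3)*0.0014^(1/2) = 1.2475 m/s.
Discharge Q = A * V = 24.48 * 1.2475 = 30.54 m^3/s.

30.54


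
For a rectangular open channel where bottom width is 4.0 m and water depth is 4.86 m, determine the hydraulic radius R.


For a rectangular section:
Flow area A = b * y = 4.0 * 4.86 = 19.44 m^2.
Wetted perimeter P = b + 2y = 4.0 + 2*4.86 = 13.72 m.
Hydraulic radius R = A/P = 19.44 / 13.72 = 1.4169 m.

1.4169


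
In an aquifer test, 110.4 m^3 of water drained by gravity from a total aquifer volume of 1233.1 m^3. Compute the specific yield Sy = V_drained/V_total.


Specific yield Sy = Volume drained / Total volume.
Sy = 110.4 / 1233.1
   = 0.0895.

0.0895


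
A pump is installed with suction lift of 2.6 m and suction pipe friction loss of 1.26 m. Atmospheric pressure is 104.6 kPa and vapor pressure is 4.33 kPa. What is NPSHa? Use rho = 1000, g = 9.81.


NPSHa = p_atm/(rho*g) - z_s - hf_s - p_vap/(rho*g).
p_atm/(rho*g) = 104.6*1000 / (1000*9.81) = 10.663 m.
p_vap/(rho*g) = 4.33*1000 / (1000*9.81) = 0.441 m.
NPSHa = 10.663 - 2.6 - 1.26 - 0.441
      = 6.36 m.

6.36


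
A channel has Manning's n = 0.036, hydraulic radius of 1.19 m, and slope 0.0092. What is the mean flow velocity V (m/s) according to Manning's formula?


Manning's equation gives V = (1/n) * R^(2/3) * S^(1/2).
First, compute R^(2/3) = 1.19^(2/3) = 1.123.
Next, S^(1/2) = 0.0092^(1/2) = 0.095917.
Then 1/n = 1/0.036 = 27.78.
V = 27.78 * 1.123 * 0.095917 = 2.992 m/s.

2.992


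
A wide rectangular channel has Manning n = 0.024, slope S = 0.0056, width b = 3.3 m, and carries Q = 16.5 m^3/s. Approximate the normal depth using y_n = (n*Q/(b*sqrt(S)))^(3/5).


We use the wide-channel approximation y_n = (n*Q/(b*sqrt(S)))^(3/5).
sqrt(S) = sqrt(0.0056) = 0.074833.
Numerator: n*Q = 0.024 * 16.5 = 0.396.
Denominator: b*sqrt(S) = 3.3 * 0.074833 = 0.246949.
arg = 1.6036.
y_n = 1.6036^(3/5) = 1.3276 m.

1.3276


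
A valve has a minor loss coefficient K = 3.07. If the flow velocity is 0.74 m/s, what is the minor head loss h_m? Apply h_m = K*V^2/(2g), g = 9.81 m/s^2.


Minor loss formula: h_m = K * V^2/(2g).
V^2 = 0.74^2 = 0.5476.
V^2/(2g) = 0.5476 / 19.62 = 0.0279 m.
h_m = 3.07 * 0.0279 = 0.0857 m.

0.0857


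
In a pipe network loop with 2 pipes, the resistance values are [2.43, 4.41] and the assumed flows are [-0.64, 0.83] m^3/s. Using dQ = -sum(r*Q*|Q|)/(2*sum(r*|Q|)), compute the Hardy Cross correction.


Numerator terms (r*Q*|Q|): 2.43*-0.64*|-0.64| = -0.9953; 4.41*0.83*|0.83| = 3.038.
Sum of numerator = 2.0427.
Denominator terms (r*|Q|): 2.43*|-0.64| = 1.5552; 4.41*|0.83| = 3.6603.
2 * sum of denominator = 2 * 5.2155 = 10.431.
dQ = -2.0427 / 10.431 = -0.1958 m^3/s.

-0.1958


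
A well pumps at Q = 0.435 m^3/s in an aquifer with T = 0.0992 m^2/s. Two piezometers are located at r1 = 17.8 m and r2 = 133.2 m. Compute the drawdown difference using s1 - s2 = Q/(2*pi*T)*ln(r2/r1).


Thiem equation: s1 - s2 = Q/(2*pi*T) * ln(r2/r1).
ln(r2/r1) = ln(133.2/17.8) = 2.0127.
Q/(2*pi*T) = 0.435 / (2*pi*0.0992) = 0.435 / 0.6233 = 0.6979.
s1 - s2 = 0.6979 * 2.0127 = 1.4046 m.

1.4046


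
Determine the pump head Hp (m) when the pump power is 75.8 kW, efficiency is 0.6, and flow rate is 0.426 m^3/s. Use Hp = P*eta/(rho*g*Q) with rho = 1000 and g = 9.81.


Pump head formula: Hp = P * eta / (rho * g * Q).
Numerator: P * eta = 75.8 * 1000 * 0.6 = 45480.0 W.
Denominator: rho * g * Q = 1000 * 9.81 * 0.426 = 4179.06.
Hp = 45480.0 / 4179.06 = 10.88 m.

10.88


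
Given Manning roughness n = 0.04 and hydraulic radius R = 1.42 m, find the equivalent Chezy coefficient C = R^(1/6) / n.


The Chezy coefficient relates to Manning's n through C = R^(1/6) / n.
R^(1/6) = 1.42^(1/6) = 1.060184.
C = 1.060184 / 0.04 = 26.5 m^(1/2)/s.

26.5


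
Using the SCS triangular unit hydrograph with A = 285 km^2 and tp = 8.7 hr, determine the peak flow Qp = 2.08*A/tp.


SCS formula: Qp = 2.08 * A / tp.
Qp = 2.08 * 285 / 8.7
   = 592.8 / 8.7
   = 68.14 m^3/s per cm.

68.14


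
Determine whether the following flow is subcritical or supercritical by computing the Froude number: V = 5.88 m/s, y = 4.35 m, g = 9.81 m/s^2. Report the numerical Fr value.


The Froude number is defined as Fr = V / sqrt(g*y).
g*y = 9.81 * 4.35 = 42.6735.
sqrt(g*y) = sqrt(42.6735) = 6.5325.
Fr = 5.88 / 6.5325 = 0.9001.
Since Fr < 1, the flow is subcritical.

0.9001


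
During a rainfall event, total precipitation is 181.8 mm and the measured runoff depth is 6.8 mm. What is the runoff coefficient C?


The runoff coefficient C = runoff depth / rainfall depth.
C = 6.8 / 181.8
  = 0.0374.

0.0374


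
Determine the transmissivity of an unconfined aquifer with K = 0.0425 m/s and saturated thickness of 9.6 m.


Transmissivity is defined as T = K * h.
T = 0.0425 * 9.6
  = 0.408 m^2/s.

0.408


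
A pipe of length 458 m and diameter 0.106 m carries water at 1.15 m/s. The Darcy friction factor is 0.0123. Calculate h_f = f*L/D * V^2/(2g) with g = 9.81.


Darcy-Weisbach equation: h_f = f * (L/D) * V^2/(2g).
f * L/D = 0.0123 * 458/0.106 = 53.1453.
V^2/(2g) = 1.15^2 / (2*9.81) = 1.3225 / 19.62 = 0.0674 m.
h_f = 53.1453 * 0.0674 = 3.582 m.

3.582


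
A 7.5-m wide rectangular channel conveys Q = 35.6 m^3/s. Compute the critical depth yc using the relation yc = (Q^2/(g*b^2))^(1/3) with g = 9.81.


Using yc = (Q^2 / (g * b^2))^(1/3):
Q^2 = 35.6^2 = 1267.36.
g * b^2 = 9.81 * 7.5^2 = 9.81 * 56.25 = 551.81.
Q^2 / (g*b^2) = 1267.36 / 551.81 = 2.2967.
yc = 2.2967^(1/3) = 1.3194 m.

1.3194


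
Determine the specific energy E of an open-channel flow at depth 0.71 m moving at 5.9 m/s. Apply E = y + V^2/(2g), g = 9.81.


Specific energy E = y + V^2/(2g).
Velocity head = V^2/(2g) = 5.9^2 / (2*9.81) = 34.81 / 19.62 = 1.7742 m.
E = 0.71 + 1.7742 = 2.4842 m.

2.4842


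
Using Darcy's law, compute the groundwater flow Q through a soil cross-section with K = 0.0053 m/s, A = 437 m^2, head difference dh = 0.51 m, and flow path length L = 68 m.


Darcy's law: Q = K * A * i, where i = dh/L.
Hydraulic gradient i = 0.51 / 68 = 0.0075.
Q = 0.0053 * 437 * 0.0075
  = 0.0174 m^3/s.

0.0174


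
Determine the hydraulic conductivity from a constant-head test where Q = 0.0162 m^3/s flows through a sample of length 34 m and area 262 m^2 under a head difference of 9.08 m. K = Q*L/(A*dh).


From K = Q*L / (A*dh):
Numerator: Q*L = 0.0162 * 34 = 0.5508.
Denominator: A*dh = 262 * 9.08 = 2378.96.
K = 0.5508 / 2378.96 = 0.000232 m/s.

0.000232


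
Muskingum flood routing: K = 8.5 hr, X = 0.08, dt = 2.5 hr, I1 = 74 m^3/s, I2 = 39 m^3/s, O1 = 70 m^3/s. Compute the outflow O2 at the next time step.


Muskingum coefficients:
denom = 2*K*(1-X) + dt = 2*8.5*(1-0.08) + 2.5 = 18.14.
C0 = (dt - 2*K*X)/denom = (2.5 - 2*8.5*0.08)/18.14 = 0.0628.
C1 = (dt + 2*K*X)/denom = (2.5 + 2*8.5*0.08)/18.14 = 0.2128.
C2 = (2*K*(1-X) - dt)/denom = 0.7244.
O2 = C0*I2 + C1*I1 + C2*O1
   = 0.0628*39 + 0.2128*74 + 0.7244*70
   = 68.9 m^3/s.

68.9


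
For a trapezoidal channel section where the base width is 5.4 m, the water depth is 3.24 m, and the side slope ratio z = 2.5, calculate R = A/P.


For a trapezoidal section with side slope z:
A = (b + z*y)*y = (5.4 + 2.5*3.24)*3.24 = 43.74 m^2.
P = b + 2*y*sqrt(1 + z^2) = 5.4 + 2*3.24*sqrt(1 + 2.5^2) = 22.848 m.
R = A/P = 43.74 / 22.848 = 1.9144 m.

1.9144


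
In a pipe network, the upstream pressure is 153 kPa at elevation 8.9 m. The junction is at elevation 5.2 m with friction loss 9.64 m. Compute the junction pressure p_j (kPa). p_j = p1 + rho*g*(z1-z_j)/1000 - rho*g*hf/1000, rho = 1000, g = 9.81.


Junction pressure: p_j = p1 + rho*g*(z1 - z_j)/1000 - rho*g*hf/1000.
Elevation term = 1000*9.81*(8.9 - 5.2)/1000 = 36.297 kPa.
Friction term = 1000*9.81*9.64/1000 = 94.568 kPa.
p_j = 153 + 36.297 - 94.568 = 94.73 kPa.

94.73


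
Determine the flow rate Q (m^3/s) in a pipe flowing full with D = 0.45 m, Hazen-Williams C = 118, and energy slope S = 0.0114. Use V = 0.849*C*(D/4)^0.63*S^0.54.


For a full circular pipe, R = D/4 = 0.45/4 = 0.1125 m.
V = 0.849 * 118 * 0.1125^0.63 * 0.0114^0.54
  = 0.849 * 118 * 0.252479 * 0.089275
  = 2.2581 m/s.
Pipe area A = pi*D^2/4 = pi*0.45^2/4 = 0.159 m^2.
Q = A * V = 0.159 * 2.2581 = 0.3591 m^3/s.

0.3591


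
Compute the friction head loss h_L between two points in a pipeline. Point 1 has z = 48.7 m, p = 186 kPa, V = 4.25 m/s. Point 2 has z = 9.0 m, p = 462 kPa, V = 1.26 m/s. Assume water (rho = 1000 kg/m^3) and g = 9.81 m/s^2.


Total head at each section: H = z + p/(rho*g) + V^2/(2g).
H1 = 48.7 + 186*1000/(1000*9.81) + 4.25^2/(2*9.81)
   = 48.7 + 18.96 + 0.9206
   = 68.581 m.
H2 = 9.0 + 462*1000/(1000*9.81) + 1.26^2/(2*9.81)
   = 9.0 + 47.095 + 0.0809
   = 56.176 m.
h_L = H1 - H2 = 68.581 - 56.176 = 12.405 m.

12.405


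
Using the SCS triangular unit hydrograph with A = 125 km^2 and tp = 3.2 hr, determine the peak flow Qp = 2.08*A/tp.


SCS formula: Qp = 2.08 * A / tp.
Qp = 2.08 * 125 / 3.2
   = 260.0 / 3.2
   = 81.25 m^3/s per cm.

81.25


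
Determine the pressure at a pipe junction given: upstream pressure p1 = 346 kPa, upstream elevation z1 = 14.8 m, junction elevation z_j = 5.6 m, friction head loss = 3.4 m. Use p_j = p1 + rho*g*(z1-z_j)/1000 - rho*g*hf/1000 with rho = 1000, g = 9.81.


Junction pressure: p_j = p1 + rho*g*(z1 - z_j)/1000 - rho*g*hf/1000.
Elevation term = 1000*9.81*(14.8 - 5.6)/1000 = 90.252 kPa.
Friction term = 1000*9.81*3.4/1000 = 33.354 kPa.
p_j = 346 + 90.252 - 33.354 = 402.9 kPa.

402.9


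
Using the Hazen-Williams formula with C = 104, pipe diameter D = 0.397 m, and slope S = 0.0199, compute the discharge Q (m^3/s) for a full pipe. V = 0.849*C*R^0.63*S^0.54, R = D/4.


For a full circular pipe, R = D/4 = 0.397/4 = 0.0993 m.
V = 0.849 * 104 * 0.0993^0.63 * 0.0199^0.54
  = 0.849 * 104 * 0.233314 * 0.120609
  = 2.4846 m/s.
Pipe area A = pi*D^2/4 = pi*0.397^2/4 = 0.1238 m^2.
Q = A * V = 0.1238 * 2.4846 = 0.3076 m^3/s.

0.3076


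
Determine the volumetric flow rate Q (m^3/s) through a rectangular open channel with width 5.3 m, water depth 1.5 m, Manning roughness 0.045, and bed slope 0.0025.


For a rectangular channel, the cross-sectional area A = b * y = 5.3 * 1.5 = 7.95 m^2.
The wetted perimeter P = b + 2y = 5.3 + 2*1.5 = 8.3 m.
Hydraulic radius R = A/P = 7.95/8.3 = 0.9578 m.
Velocity V = (1/n)*R^(2/3)*S^(1/2) = (1/0.045)*0.9578^(2/3)*0.0025^(1/2) = 1.0797 m/s.
Discharge Q = A * V = 7.95 * 1.0797 = 8.583 m^3/s.

8.583


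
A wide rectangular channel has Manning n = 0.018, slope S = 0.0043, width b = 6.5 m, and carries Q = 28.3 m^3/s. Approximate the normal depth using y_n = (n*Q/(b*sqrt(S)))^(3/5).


We use the wide-channel approximation y_n = (n*Q/(b*sqrt(S)))^(3/5).
sqrt(S) = sqrt(0.0043) = 0.065574.
Numerator: n*Q = 0.018 * 28.3 = 0.5094.
Denominator: b*sqrt(S) = 6.5 * 0.065574 = 0.426231.
arg = 1.1951.
y_n = 1.1951^(3/5) = 1.1129 m.

1.1129


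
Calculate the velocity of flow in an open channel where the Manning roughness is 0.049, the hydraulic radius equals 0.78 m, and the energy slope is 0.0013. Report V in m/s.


Manning's equation gives V = (1/n) * R^(2/3) * S^(1/2).
First, compute R^(2/3) = 0.78^(2/3) = 0.8474.
Next, S^(1/2) = 0.0013^(1/2) = 0.036056.
Then 1/n = 1/0.049 = 20.41.
V = 20.41 * 0.8474 * 0.036056 = 0.6235 m/s.

0.6235


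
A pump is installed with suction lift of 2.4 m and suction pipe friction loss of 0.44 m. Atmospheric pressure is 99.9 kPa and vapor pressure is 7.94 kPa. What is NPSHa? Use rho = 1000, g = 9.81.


NPSHa = p_atm/(rho*g) - z_s - hf_s - p_vap/(rho*g).
p_atm/(rho*g) = 99.9*1000 / (1000*9.81) = 10.183 m.
p_vap/(rho*g) = 7.94*1000 / (1000*9.81) = 0.809 m.
NPSHa = 10.183 - 2.4 - 0.44 - 0.809
      = 6.53 m.

6.53


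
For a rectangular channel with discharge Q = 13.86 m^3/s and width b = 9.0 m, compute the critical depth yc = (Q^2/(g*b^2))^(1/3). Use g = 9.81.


Using yc = (Q^2 / (g * b^2))^(1/3):
Q^2 = 13.86^2 = 192.1.
g * b^2 = 9.81 * 9.0^2 = 9.81 * 81.0 = 794.61.
Q^2 / (g*b^2) = 192.1 / 794.61 = 0.2418.
yc = 0.2418^(1/3) = 0.623 m.

0.623


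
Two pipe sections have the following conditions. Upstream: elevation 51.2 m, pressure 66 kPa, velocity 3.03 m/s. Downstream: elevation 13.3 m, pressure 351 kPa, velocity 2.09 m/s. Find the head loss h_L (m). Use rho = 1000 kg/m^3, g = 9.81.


Total head at each section: H = z + p/(rho*g) + V^2/(2g).
H1 = 51.2 + 66*1000/(1000*9.81) + 3.03^2/(2*9.81)
   = 51.2 + 6.728 + 0.4679
   = 58.396 m.
H2 = 13.3 + 351*1000/(1000*9.81) + 2.09^2/(2*9.81)
   = 13.3 + 35.78 + 0.2226
   = 49.302 m.
h_L = H1 - H2 = 58.396 - 49.302 = 9.093 m.

9.093


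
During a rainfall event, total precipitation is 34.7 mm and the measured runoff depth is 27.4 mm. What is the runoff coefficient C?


The runoff coefficient C = runoff depth / rainfall depth.
C = 27.4 / 34.7
  = 0.7896.

0.7896


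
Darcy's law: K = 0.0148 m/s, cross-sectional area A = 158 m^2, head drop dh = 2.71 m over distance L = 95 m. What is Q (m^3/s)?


Darcy's law: Q = K * A * i, where i = dh/L.
Hydraulic gradient i = 2.71 / 95 = 0.028526.
Q = 0.0148 * 158 * 0.028526
  = 0.0667 m^3/s.

0.0667


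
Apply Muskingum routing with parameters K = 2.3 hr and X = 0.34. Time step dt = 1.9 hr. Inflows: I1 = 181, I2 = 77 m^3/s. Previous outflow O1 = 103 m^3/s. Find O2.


Muskingum coefficients:
denom = 2*K*(1-X) + dt = 2*2.3*(1-0.34) + 1.9 = 4.936.
C0 = (dt - 2*K*X)/denom = (1.9 - 2*2.3*0.34)/4.936 = 0.0681.
C1 = (dt + 2*K*X)/denom = (1.9 + 2*2.3*0.34)/4.936 = 0.7018.
C2 = (2*K*(1-X) - dt)/denom = 0.2301.
O2 = C0*I2 + C1*I1 + C2*O1
   = 0.0681*77 + 0.7018*181 + 0.2301*103
   = 155.97 m^3/s.

155.97


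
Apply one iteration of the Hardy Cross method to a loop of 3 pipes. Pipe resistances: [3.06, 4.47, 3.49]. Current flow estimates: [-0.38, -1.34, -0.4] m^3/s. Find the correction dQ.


Numerator terms (r*Q*|Q|): 3.06*-0.38*|-0.38| = -0.4419; 4.47*-1.34*|-1.34| = -8.0263; 3.49*-0.4*|-0.4| = -0.5584.
Sum of numerator = -9.0266.
Denominator terms (r*|Q|): 3.06*|-0.38| = 1.1628; 4.47*|-1.34| = 5.9898; 3.49*|-0.4| = 1.396.
2 * sum of denominator = 2 * 8.5486 = 17.0972.
dQ = --9.0266 / 17.0972 = 0.528 m^3/s.

0.528


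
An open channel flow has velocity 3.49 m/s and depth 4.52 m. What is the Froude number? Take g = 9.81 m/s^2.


The Froude number is defined as Fr = V / sqrt(g*y).
g*y = 9.81 * 4.52 = 44.3412.
sqrt(g*y) = sqrt(44.3412) = 6.6589.
Fr = 3.49 / 6.6589 = 0.5241.

0.5241


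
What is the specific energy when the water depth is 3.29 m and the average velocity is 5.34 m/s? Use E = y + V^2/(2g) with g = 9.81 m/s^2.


Specific energy E = y + V^2/(2g).
Velocity head = V^2/(2g) = 5.34^2 / (2*9.81) = 28.5156 / 19.62 = 1.4534 m.
E = 3.29 + 1.4534 = 4.7434 m.

4.7434


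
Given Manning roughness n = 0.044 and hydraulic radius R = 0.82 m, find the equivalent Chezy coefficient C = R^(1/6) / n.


The Chezy coefficient relates to Manning's n through C = R^(1/6) / n.
R^(1/6) = 0.82^(1/6) = 0.967466.
C = 0.967466 / 0.044 = 21.99 m^(1/2)/s.

21.99


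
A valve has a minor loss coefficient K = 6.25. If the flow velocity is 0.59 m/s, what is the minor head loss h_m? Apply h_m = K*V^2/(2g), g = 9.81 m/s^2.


Minor loss formula: h_m = K * V^2/(2g).
V^2 = 0.59^2 = 0.3481.
V^2/(2g) = 0.3481 / 19.62 = 0.0177 m.
h_m = 6.25 * 0.0177 = 0.1109 m.

0.1109


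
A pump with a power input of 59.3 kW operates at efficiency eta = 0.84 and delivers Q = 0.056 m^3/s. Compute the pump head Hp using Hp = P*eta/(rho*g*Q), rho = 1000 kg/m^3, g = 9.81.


Pump head formula: Hp = P * eta / (rho * g * Q).
Numerator: P * eta = 59.3 * 1000 * 0.84 = 49812.0 W.
Denominator: rho * g * Q = 1000 * 9.81 * 0.056 = 549.36.
Hp = 49812.0 / 549.36 = 90.67 m.

90.67


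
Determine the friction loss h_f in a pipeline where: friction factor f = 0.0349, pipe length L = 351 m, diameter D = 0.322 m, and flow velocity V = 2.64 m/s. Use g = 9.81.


Darcy-Weisbach equation: h_f = f * (L/D) * V^2/(2g).
f * L/D = 0.0349 * 351/0.322 = 38.0432.
V^2/(2g) = 2.64^2 / (2*9.81) = 6.9696 / 19.62 = 0.3552 m.
h_f = 38.0432 * 0.3552 = 13.514 m.

13.514


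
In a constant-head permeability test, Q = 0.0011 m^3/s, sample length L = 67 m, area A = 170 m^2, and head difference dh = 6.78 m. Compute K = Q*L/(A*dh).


From K = Q*L / (A*dh):
Numerator: Q*L = 0.0011 * 67 = 0.0737.
Denominator: A*dh = 170 * 6.78 = 1152.6.
K = 0.0737 / 1152.6 = 6.4e-05 m/s.

6.4e-05


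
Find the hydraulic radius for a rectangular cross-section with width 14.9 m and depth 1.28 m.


For a rectangular section:
Flow area A = b * y = 14.9 * 1.28 = 19.07 m^2.
Wetted perimeter P = b + 2y = 14.9 + 2*1.28 = 17.46 m.
Hydraulic radius R = A/P = 19.07 / 17.46 = 1.0923 m.

1.0923


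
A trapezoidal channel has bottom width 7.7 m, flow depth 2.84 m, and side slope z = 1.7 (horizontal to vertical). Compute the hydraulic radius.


For a trapezoidal section with side slope z:
A = (b + z*y)*y = (7.7 + 1.7*2.84)*2.84 = 35.58 m^2.
P = b + 2*y*sqrt(1 + z^2) = 7.7 + 2*2.84*sqrt(1 + 1.7^2) = 18.903 m.
R = A/P = 35.58 / 18.903 = 1.8822 m.

1.8822


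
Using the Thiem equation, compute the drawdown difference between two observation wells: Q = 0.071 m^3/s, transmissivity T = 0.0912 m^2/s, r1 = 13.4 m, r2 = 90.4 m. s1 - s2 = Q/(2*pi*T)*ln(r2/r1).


Thiem equation: s1 - s2 = Q/(2*pi*T) * ln(r2/r1).
ln(r2/r1) = ln(90.4/13.4) = 1.909.
Q/(2*pi*T) = 0.071 / (2*pi*0.0912) = 0.071 / 0.573 = 0.1239.
s1 - s2 = 0.1239 * 1.909 = 0.2365 m.

0.2365


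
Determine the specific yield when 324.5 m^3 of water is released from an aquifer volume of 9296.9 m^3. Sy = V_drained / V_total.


Specific yield Sy = Volume drained / Total volume.
Sy = 324.5 / 9296.9
   = 0.0349.

0.0349


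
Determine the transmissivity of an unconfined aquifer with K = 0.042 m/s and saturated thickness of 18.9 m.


Transmissivity is defined as T = K * h.
T = 0.042 * 18.9
  = 0.7938 m^2/s.

0.7938


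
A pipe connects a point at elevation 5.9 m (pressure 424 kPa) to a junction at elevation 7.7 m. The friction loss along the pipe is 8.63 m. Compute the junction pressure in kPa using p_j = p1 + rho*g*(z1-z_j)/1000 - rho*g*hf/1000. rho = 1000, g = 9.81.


Junction pressure: p_j = p1 + rho*g*(z1 - z_j)/1000 - rho*g*hf/1000.
Elevation term = 1000*9.81*(5.9 - 7.7)/1000 = -17.658 kPa.
Friction term = 1000*9.81*8.63/1000 = 84.66 kPa.
p_j = 424 + -17.658 - 84.66 = 321.68 kPa.

321.68


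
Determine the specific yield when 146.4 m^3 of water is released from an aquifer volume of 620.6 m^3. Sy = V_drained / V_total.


Specific yield Sy = Volume drained / Total volume.
Sy = 146.4 / 620.6
   = 0.2359.

0.2359


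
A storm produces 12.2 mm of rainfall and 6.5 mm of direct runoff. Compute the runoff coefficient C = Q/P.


The runoff coefficient C = runoff depth / rainfall depth.
C = 6.5 / 12.2
  = 0.5328.

0.5328


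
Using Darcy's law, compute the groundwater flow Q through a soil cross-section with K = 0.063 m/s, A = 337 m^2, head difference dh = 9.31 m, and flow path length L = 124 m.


Darcy's law: Q = K * A * i, where i = dh/L.
Hydraulic gradient i = 9.31 / 124 = 0.075081.
Q = 0.063 * 337 * 0.075081
  = 1.594 m^3/s.

1.594


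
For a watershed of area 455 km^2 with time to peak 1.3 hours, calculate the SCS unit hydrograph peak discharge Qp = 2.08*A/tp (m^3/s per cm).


SCS formula: Qp = 2.08 * A / tp.
Qp = 2.08 * 455 / 1.3
   = 946.4 / 1.3
   = 728.0 m^3/s per cm.

728.0


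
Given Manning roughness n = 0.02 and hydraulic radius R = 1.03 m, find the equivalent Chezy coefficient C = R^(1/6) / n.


The Chezy coefficient relates to Manning's n through C = R^(1/6) / n.
R^(1/6) = 1.03^(1/6) = 1.004939.
C = 1.004939 / 0.02 = 50.25 m^(1/2)/s.

50.25


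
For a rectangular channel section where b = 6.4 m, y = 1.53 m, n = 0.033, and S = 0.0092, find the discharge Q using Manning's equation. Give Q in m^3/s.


For a rectangular channel, the cross-sectional area A = b * y = 6.4 * 1.53 = 9.79 m^2.
The wetted perimeter P = b + 2y = 6.4 + 2*1.53 = 9.46 m.
Hydraulic radius R = A/P = 9.79/9.46 = 1.0351 m.
Velocity V = (1/n)*R^(2/3)*S^(1/2) = (1/0.033)*1.0351^(2/3)*0.0092^(1/2) = 2.9742 m/s.
Discharge Q = A * V = 9.79 * 2.9742 = 29.123 m^3/s.

29.123


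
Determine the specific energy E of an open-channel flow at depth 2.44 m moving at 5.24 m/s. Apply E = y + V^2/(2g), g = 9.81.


Specific energy E = y + V^2/(2g).
Velocity head = V^2/(2g) = 5.24^2 / (2*9.81) = 27.4576 / 19.62 = 1.3995 m.
E = 2.44 + 1.3995 = 3.8395 m.

3.8395


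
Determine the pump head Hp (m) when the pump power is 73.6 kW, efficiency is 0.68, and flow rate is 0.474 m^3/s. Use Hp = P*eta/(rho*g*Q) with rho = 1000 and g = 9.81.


Pump head formula: Hp = P * eta / (rho * g * Q).
Numerator: P * eta = 73.6 * 1000 * 0.68 = 50048.0 W.
Denominator: rho * g * Q = 1000 * 9.81 * 0.474 = 4649.94.
Hp = 50048.0 / 4649.94 = 10.76 m.

10.76


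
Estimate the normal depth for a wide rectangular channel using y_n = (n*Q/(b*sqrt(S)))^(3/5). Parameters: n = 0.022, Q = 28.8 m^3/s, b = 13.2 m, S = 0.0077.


We use the wide-channel approximation y_n = (n*Q/(b*sqrt(S)))^(3/5).
sqrt(S) = sqrt(0.0077) = 0.08775.
Numerator: n*Q = 0.022 * 28.8 = 0.6336.
Denominator: b*sqrt(S) = 13.2 * 0.08775 = 1.1583.
arg = 0.547.
y_n = 0.547^(3/5) = 0.6963 m.

0.6963


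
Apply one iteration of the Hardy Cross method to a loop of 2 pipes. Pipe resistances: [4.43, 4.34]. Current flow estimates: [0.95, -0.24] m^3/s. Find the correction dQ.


Numerator terms (r*Q*|Q|): 4.43*0.95*|0.95| = 3.9981; 4.34*-0.24*|-0.24| = -0.25.
Sum of numerator = 3.7481.
Denominator terms (r*|Q|): 4.43*|0.95| = 4.2085; 4.34*|-0.24| = 1.0416.
2 * sum of denominator = 2 * 5.2501 = 10.5002.
dQ = -3.7481 / 10.5002 = -0.357 m^3/s.

-0.357


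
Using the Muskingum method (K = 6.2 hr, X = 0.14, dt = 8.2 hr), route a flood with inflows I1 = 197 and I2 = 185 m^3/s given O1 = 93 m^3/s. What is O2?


Muskingum coefficients:
denom = 2*K*(1-X) + dt = 2*6.2*(1-0.14) + 8.2 = 18.864.
C0 = (dt - 2*K*X)/denom = (8.2 - 2*6.2*0.14)/18.864 = 0.3427.
C1 = (dt + 2*K*X)/denom = (8.2 + 2*6.2*0.14)/18.864 = 0.5267.
C2 = (2*K*(1-X) - dt)/denom = 0.1306.
O2 = C0*I2 + C1*I1 + C2*O1
   = 0.3427*185 + 0.5267*197 + 0.1306*93
   = 179.3 m^3/s.

179.3


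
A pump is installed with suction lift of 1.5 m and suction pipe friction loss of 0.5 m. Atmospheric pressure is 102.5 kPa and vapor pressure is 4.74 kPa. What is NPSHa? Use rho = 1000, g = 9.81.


NPSHa = p_atm/(rho*g) - z_s - hf_s - p_vap/(rho*g).
p_atm/(rho*g) = 102.5*1000 / (1000*9.81) = 10.449 m.
p_vap/(rho*g) = 4.74*1000 / (1000*9.81) = 0.483 m.
NPSHa = 10.449 - 1.5 - 0.5 - 0.483
      = 7.97 m.

7.97


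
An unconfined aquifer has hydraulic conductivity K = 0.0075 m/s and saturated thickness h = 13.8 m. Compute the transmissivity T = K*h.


Transmissivity is defined as T = K * h.
T = 0.0075 * 13.8
  = 0.1035 m^2/s.

0.1035


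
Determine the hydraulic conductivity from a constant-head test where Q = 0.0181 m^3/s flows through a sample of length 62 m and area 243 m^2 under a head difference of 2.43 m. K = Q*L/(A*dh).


From K = Q*L / (A*dh):
Numerator: Q*L = 0.0181 * 62 = 1.1222.
Denominator: A*dh = 243 * 2.43 = 590.49.
K = 1.1222 / 590.49 = 0.0019 m/s.

0.0019


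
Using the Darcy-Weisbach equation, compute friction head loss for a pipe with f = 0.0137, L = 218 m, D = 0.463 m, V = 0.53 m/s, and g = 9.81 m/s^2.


Darcy-Weisbach equation: h_f = f * (L/D) * V^2/(2g).
f * L/D = 0.0137 * 218/0.463 = 6.4505.
V^2/(2g) = 0.53^2 / (2*9.81) = 0.2809 / 19.62 = 0.0143 m.
h_f = 6.4505 * 0.0143 = 0.092 m.

0.092


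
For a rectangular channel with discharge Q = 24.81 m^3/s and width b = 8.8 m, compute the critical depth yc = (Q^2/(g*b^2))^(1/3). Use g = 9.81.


Using yc = (Q^2 / (g * b^2))^(1/3):
Q^2 = 24.81^2 = 615.54.
g * b^2 = 9.81 * 8.8^2 = 9.81 * 77.44 = 759.69.
Q^2 / (g*b^2) = 615.54 / 759.69 = 0.8103.
yc = 0.8103^(1/3) = 0.9323 m.

0.9323


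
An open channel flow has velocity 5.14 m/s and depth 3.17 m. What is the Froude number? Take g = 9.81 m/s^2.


The Froude number is defined as Fr = V / sqrt(g*y).
g*y = 9.81 * 3.17 = 31.0977.
sqrt(g*y) = sqrt(31.0977) = 5.5765.
Fr = 5.14 / 5.5765 = 0.9217.

0.9217


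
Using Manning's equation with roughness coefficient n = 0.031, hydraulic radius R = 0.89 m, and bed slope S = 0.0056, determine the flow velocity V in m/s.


Manning's equation gives V = (1/n) * R^(2/3) * S^(1/2).
First, compute R^(2/3) = 0.89^(2/3) = 0.9253.
Next, S^(1/2) = 0.0056^(1/2) = 0.074833.
Then 1/n = 1/0.031 = 32.26.
V = 32.26 * 0.9253 * 0.074833 = 2.2335 m/s.

2.2335


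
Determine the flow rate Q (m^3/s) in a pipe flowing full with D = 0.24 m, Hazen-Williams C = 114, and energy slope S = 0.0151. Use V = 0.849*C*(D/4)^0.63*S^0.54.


For a full circular pipe, R = D/4 = 0.24/4 = 0.06 m.
V = 0.849 * 114 * 0.06^0.63 * 0.0151^0.54
  = 0.849 * 114 * 0.169916 * 0.103908
  = 1.7088 m/s.
Pipe area A = pi*D^2/4 = pi*0.24^2/4 = 0.0452 m^2.
Q = A * V = 0.0452 * 1.7088 = 0.0773 m^3/s.

0.0773


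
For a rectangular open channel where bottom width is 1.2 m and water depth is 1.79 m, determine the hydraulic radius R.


For a rectangular section:
Flow area A = b * y = 1.2 * 1.79 = 2.15 m^2.
Wetted perimeter P = b + 2y = 1.2 + 2*1.79 = 4.78 m.
Hydraulic radius R = A/P = 2.15 / 4.78 = 0.4494 m.

0.4494


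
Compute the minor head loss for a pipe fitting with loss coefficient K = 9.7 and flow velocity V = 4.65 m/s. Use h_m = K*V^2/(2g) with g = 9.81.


Minor loss formula: h_m = K * V^2/(2g).
V^2 = 4.65^2 = 21.6225.
V^2/(2g) = 21.6225 / 19.62 = 1.1021 m.
h_m = 9.7 * 1.1021 = 10.69 m.

10.69


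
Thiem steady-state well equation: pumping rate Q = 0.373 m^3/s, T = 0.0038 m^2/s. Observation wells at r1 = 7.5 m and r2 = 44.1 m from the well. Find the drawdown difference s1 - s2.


Thiem equation: s1 - s2 = Q/(2*pi*T) * ln(r2/r1).
ln(r2/r1) = ln(44.1/7.5) = 1.7716.
Q/(2*pi*T) = 0.373 / (2*pi*0.0038) = 0.373 / 0.0239 = 15.6223.
s1 - s2 = 15.6223 * 1.7716 = 27.6758 m.

27.6758


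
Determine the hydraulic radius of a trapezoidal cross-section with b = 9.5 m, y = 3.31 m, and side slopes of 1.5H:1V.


For a trapezoidal section with side slope z:
A = (b + z*y)*y = (9.5 + 1.5*3.31)*3.31 = 47.879 m^2.
P = b + 2*y*sqrt(1 + z^2) = 9.5 + 2*3.31*sqrt(1 + 1.5^2) = 21.434 m.
R = A/P = 47.879 / 21.434 = 2.2338 m.

2.2338


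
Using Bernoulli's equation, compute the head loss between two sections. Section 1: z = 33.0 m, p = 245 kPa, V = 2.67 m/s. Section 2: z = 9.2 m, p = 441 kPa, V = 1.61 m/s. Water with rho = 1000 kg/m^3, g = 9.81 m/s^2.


Total head at each section: H = z + p/(rho*g) + V^2/(2g).
H1 = 33.0 + 245*1000/(1000*9.81) + 2.67^2/(2*9.81)
   = 33.0 + 24.975 + 0.3633
   = 58.338 m.
H2 = 9.2 + 441*1000/(1000*9.81) + 1.61^2/(2*9.81)
   = 9.2 + 44.954 + 0.1321
   = 54.286 m.
h_L = H1 - H2 = 58.338 - 54.286 = 4.052 m.

4.052


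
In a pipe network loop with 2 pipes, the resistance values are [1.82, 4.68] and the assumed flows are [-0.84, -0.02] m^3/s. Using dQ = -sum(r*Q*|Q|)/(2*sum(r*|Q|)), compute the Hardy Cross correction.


Numerator terms (r*Q*|Q|): 1.82*-0.84*|-0.84| = -1.2842; 4.68*-0.02*|-0.02| = -0.0019.
Sum of numerator = -1.2861.
Denominator terms (r*|Q|): 1.82*|-0.84| = 1.5288; 4.68*|-0.02| = 0.0936.
2 * sum of denominator = 2 * 1.6224 = 3.2448.
dQ = --1.2861 / 3.2448 = 0.3963 m^3/s.

0.3963


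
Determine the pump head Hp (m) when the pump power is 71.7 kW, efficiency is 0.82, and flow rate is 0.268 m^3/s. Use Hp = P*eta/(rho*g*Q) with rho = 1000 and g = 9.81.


Pump head formula: Hp = P * eta / (rho * g * Q).
Numerator: P * eta = 71.7 * 1000 * 0.82 = 58794.0 W.
Denominator: rho * g * Q = 1000 * 9.81 * 0.268 = 2629.08.
Hp = 58794.0 / 2629.08 = 22.36 m.

22.36


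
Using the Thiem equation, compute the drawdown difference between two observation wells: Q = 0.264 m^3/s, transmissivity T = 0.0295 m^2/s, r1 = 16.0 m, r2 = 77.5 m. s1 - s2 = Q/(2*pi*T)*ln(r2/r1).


Thiem equation: s1 - s2 = Q/(2*pi*T) * ln(r2/r1).
ln(r2/r1) = ln(77.5/16.0) = 1.5777.
Q/(2*pi*T) = 0.264 / (2*pi*0.0295) = 0.264 / 0.1854 = 1.4243.
s1 - s2 = 1.4243 * 1.5777 = 2.2471 m.

2.2471


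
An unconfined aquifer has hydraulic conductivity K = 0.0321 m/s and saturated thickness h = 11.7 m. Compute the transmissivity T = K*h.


Transmissivity is defined as T = K * h.
T = 0.0321 * 11.7
  = 0.3756 m^2/s.

0.3756


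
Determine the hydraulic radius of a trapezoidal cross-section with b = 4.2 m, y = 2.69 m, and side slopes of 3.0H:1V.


For a trapezoidal section with side slope z:
A = (b + z*y)*y = (4.2 + 3.0*2.69)*2.69 = 33.006 m^2.
P = b + 2*y*sqrt(1 + z^2) = 4.2 + 2*2.69*sqrt(1 + 3.0^2) = 21.213 m.
R = A/P = 33.006 / 21.213 = 1.5559 m.

1.5559


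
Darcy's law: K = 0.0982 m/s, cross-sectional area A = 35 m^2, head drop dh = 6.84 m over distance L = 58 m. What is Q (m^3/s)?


Darcy's law: Q = K * A * i, where i = dh/L.
Hydraulic gradient i = 6.84 / 58 = 0.117931.
Q = 0.0982 * 35 * 0.117931
  = 0.4053 m^3/s.

0.4053


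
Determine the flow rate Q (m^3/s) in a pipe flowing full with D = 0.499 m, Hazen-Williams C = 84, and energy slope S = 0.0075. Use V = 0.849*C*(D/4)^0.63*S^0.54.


For a full circular pipe, R = D/4 = 0.499/4 = 0.1247 m.
V = 0.849 * 84 * 0.1247^0.63 * 0.0075^0.54
  = 0.849 * 84 * 0.269467 * 0.071209
  = 1.3684 m/s.
Pipe area A = pi*D^2/4 = pi*0.499^2/4 = 0.1956 m^2.
Q = A * V = 0.1956 * 1.3684 = 0.2676 m^3/s.

0.2676


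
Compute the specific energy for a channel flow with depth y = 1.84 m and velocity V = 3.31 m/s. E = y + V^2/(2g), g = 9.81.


Specific energy E = y + V^2/(2g).
Velocity head = V^2/(2g) = 3.31^2 / (2*9.81) = 10.9561 / 19.62 = 0.5584 m.
E = 1.84 + 0.5584 = 2.3984 m.

2.3984


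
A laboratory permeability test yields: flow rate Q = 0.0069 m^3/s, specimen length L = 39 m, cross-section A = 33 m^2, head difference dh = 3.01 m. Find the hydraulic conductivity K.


From K = Q*L / (A*dh):
Numerator: Q*L = 0.0069 * 39 = 0.2691.
Denominator: A*dh = 33 * 3.01 = 99.33.
K = 0.2691 / 99.33 = 0.002709 m/s.

0.002709


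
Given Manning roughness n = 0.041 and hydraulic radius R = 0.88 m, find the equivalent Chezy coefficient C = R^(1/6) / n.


The Chezy coefficient relates to Manning's n through C = R^(1/6) / n.
R^(1/6) = 0.88^(1/6) = 0.97892.
C = 0.97892 / 0.041 = 23.88 m^(1/2)/s.

23.88


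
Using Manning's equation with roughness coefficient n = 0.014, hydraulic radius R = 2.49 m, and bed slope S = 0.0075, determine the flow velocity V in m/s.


Manning's equation gives V = (1/n) * R^(2/3) * S^(1/2).
First, compute R^(2/3) = 2.49^(2/3) = 1.8371.
Next, S^(1/2) = 0.0075^(1/2) = 0.086603.
Then 1/n = 1/0.014 = 71.43.
V = 71.43 * 1.8371 * 0.086603 = 11.3641 m/s.

11.3641
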